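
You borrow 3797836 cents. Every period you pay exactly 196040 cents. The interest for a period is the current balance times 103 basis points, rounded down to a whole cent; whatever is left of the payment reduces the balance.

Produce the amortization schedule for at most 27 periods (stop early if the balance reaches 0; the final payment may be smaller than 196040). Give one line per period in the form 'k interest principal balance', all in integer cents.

1 39117 156923 3640913
2 37501 158539 3482374
3 35868 160172 3322202
4 34218 161822 3160380
5 32551 163489 2996891
6 30867 165173 2831718
7 29166 166874 2664844
8 27447 168593 2496251
9 25711 170329 2325922
10 23956 172084 2153838
11 22184 173856 1979982
12 20393 175647 1804335
13 18584 177456 1626879
14 16756 179284 1447595
15 14910 181130 1266465
16 13044 182996 1083469
17 11159 184881 898588
18 9255 186785 711803
19 7331 188709 523094
20 5387 190653 332441
21 3424 192616 139825
22 1440 139825 0

1. interest=⌊3797836·103/10000⌋=39117; principal=196040-39117=156923; balance=3797836-156923=3640913
2. interest=⌊3640913·103/10000⌋=37501; principal=196040-37501=158539; balance=3640913-158539=3482374
3. interest=⌊3482374·103/10000⌋=35868; principal=196040-35868=160172; balance=3482374-160172=3322202
4. interest=⌊3322202·103/10000⌋=34218; principal=196040-34218=161822; balance=3322202-161822=3160380
5. interest=⌊3160380·103/10000⌋=32551; principal=196040-32551=163489; balance=3160380-163489=2996891
6. interest=⌊2996891·103/10000⌋=30867; principal=196040-30867=165173; balance=2996891-165173=2831718
7. interest=⌊2831718·103/10000⌋=29166; principal=196040-29166=166874; balance=2831718-166874=2664844
8. interest=⌊2664844·103/10000⌋=27447; principal=196040-27447=168593; balance=2664844-168593=2496251
9. interest=⌊2496251·103/10000⌋=25711; principal=196040-25711=170329; balance=2496251-170329=2325922
10. interest=⌊2325922·103/10000⌋=23956; principal=196040-23956=172084; balance=2325922-172084=2153838
11. interest=⌊2153838·103/10000⌋=22184; principal=196040-22184=173856; balance=2153838-173856=1979982
12. interest=⌊1979982·103/10000⌋=20393; principal=196040-20393=175647; balance=1979982-175647=1804335
13. interest=⌊1804335·103/10000⌋=18584; principal=196040-18584=177456; balance=1804335-177456=1626879
14. interest=⌊1626879·103/10000⌋=16756; principal=196040-16756=179284; balance=1626879-179284=1447595
15. interest=⌊1447595·103/10000⌋=14910; principal=196040-14910=181130; balance=1447595-181130=1266465
16. interest=⌊1266465·103/10000⌋=13044; principal=196040-13044=182996; balance=1266465-182996=1083469
17. interest=⌊1083469·103/10000⌋=11159; principal=196040-11159=184881; balance=1083469-184881=898588
18. interest=⌊898588·103/10000⌋=9255; principal=196040-9255=186785; balance=898588-186785=711803
19. interest=⌊711803·103/10000⌋=7331; principal=196040-7331=188709; balance=711803-188709=523094
20. interest=⌊523094·103/10000⌋=5387; principal=196040-5387=190653; balance=523094-190653=332441
21. interest=⌊332441·103/10000⌋=3424; principal=196040-3424=192616; balance=332441-192616=139825
22. interest=⌊139825·103/10000⌋=1440; principal=min(196040-1440,139825)=139825; balance=139825-139825=0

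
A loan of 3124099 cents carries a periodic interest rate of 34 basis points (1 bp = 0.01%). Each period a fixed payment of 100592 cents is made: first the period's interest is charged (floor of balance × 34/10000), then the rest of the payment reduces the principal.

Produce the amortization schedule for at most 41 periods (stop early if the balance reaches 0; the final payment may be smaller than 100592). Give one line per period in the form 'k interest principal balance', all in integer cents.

1. interest=⌊3124099·34/10000⌋=10621; principal=100592-10621=89971; balance=3124099-89971=3034128
2. interest=⌊3034128·34/10000⌋=10316; principal=100592-10316=90276; balance=3034128-90276=2943852
3. interest=⌊2943852·34/10000⌋=10009; principal=100592-10009=90583; balance=2943852-90583=2853269
4. interest=⌊2853269·34/10000⌋=9701; principal=100592-9701=90891; balance=2853269-90891=2762378
5. interest=⌊2762378·34/10000⌋=9392; principal=100592-9392=91200; balance=2762378-91200=2671178
6. interest=⌊2671178·34/10000⌋=9082; principal=100592-9082=91510; balance=2671178-91510=2579668
7. interest=⌊2579668·34/10000⌋=8770; principal=100592-8770=91822; balance=2579668-91822=2487846
8. interest=⌊2487846·34/10000⌋=8458; principal=100592-8458=92134; balance=2487846-92134=2395712
9. interest=⌊2395712·34/10000⌋=8145; principal=100592-8145=92447; balance=2395712-92447=2303265
10. interest=⌊2303265·34/10000⌋=7831; principal=100592-7831=92761; balance=2303265-92761=2210504
11. interest=⌊2210504·34/10000⌋=7515; principal=100592-7515=93077; balance=2210504-93077=2117427
12. interest=⌊2117427·34/10000⌋=7199; principal=100592-7199=93393; balance=2117427-93393=2024034
13. interest=⌊2024034·34/10000⌋=6881; principal=100592-6881=93711; balance=2024034-93711=1930323
14. interest=⌊1930323·34/10000⌋=6563; principal=100592-6563=94029; balance=1930323-94029=1836294
15. interest=⌊1836294·34/10000⌋=6243; principal=100592-6243=94349; balance=1836294-94349=1741945
16. interest=⌊1741945·34/10000⌋=5922; principal=100592-5922=94670; balance=1741945-94670=1647275
17. interest=⌊1647275·34/10000⌋=5600; principal=100592-5600=94992; balance=1647275-94992=1552283
18. interest=⌊1552283·34/10000⌋=5277; principal=100592-5277=95315; balance=1552283-95315=1456968
19. interest=⌊1456968·34/10000⌋=4953; principal=100592-4953=95639; balance=1456968-95639=1361329
20. interest=⌊1361329·34/10000⌋=4628; principal=100592-4628=95964; balance=1361329-95964=1265365
21. interest=⌊1265365·34/10000⌋=4302; principal=100592-4302=96290; balance=1265365-96290=1169075
22. interest=⌊1169075·34/10000⌋=3974; principal=100592-3974=96618; balance=1169075-96618=1072457
23. interest=⌊1072457·34/10000⌋=3646; principal=100592-3646=96946; balance=1072457-96946=975511
24. interest=⌊975511·34/10000⌋=3316; principal=100592-3316=97276; balance=975511-97276=878235
25. interest=⌊878235·34/10000⌋=2985; principal=100592-2985=97607; balance=878235-97607=780628
26. interest=⌊780628·34/10000⌋=2654; principal=100592-2654=97938; balance=780628-97938=682690
27. interest=⌊682690·34/10000⌋=2321; principal=100592-2321=98271; balance=682690-98271=584419
28. interest=⌊584419·34/10000⌋=1987; principal=100592-1987=98605; balance=584419-98605=485814
29. interest=⌊485814·34/10000⌋=1651; principal=100592-1651=98941; balance=485814-98941=386873
30. interest=⌊386873·34/10000⌋=1315; principal=100592-1315=99277; balance=386873-99277=287596
31. interest=⌊287596·34/10000⌋=977; principal=100592-977=99615; balance=287596-99615=187981
32. interest=⌊187981·34/10000⌋=639; principal=100592-639=99953; balance=187981-99953=88028
33. interest=⌊88028·34/10000⌋=299; principal=min(100592-299,88028)=88028; balance=88028-88028=0

1 10621 89971 3034128
2 10316 90276 2943852
3 10009 90583 2853269
4 9701 90891 2762378
5 9392 91200 2671178
6 9082 91510 2579668
7 8770 91822 2487846
8 8458 92134 2395712
9 8145 92447 2303265
10 7831 92761 2210504
11 7515 93077 2117427
12 7199 93393 2024034
13 6881 93711 1930323
14 6563 94029 1836294
15 6243 94349 1741945
16 5922 94670 1647275
17 5600 94992 1552283
18 5277 95315 1456968
19 4953 95639 1361329
20 4628 95964 1265365
21 4302 96290 1169075
22 3974 96618 1072457
23 3646 96946 975511
24 3316 97276 878235
25 2985 97607 780628
26 2654 97938 682690
27 2321 98271 584419
28 1987 98605 485814
29 1651 98941 386873
30 1315 99277 287596
31 977 99615 187981
32 639 99953 88028
33 299 88028 0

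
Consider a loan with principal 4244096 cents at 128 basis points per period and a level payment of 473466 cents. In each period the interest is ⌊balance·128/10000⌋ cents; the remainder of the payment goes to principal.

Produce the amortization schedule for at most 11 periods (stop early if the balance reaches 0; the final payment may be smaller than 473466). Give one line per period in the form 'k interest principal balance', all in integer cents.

1. interest=⌊4244096·128/10000⌋=54324; principal=473466-54324=419142; balance=4244096-419142=3824954
2. interest=⌊3824954·128/10000⌋=48959; principal=473466-48959=424507; balance=3824954-424507=3400447
3. interest=⌊3400447·128/10000⌋=43525; principal=473466-43525=429941; balance=3400447-429941=2970506
4. interest=⌊2970506·128/10000⌋=38022; principal=473466-38022=435444; balance=2970506-435444=2535062
5. interest=⌊2535062·128/10000⌋=32448; principal=473466-32448=441018; balance=2535062-441018=2094044
6. interest=⌊2094044·128/10000⌋=26803; principal=473466-26803=446663; balance=2094044-446663=1647381
7. interest=⌊1647381·128/10000⌋=21086; principal=473466-21086=452380; balance=1647381-452380=1195001
8. interest=⌊1195001·128/10000⌋=15296; principal=473466-15296=458170; balance=1195001-458170=736831
9. interest=⌊736831·128/10000⌋=9431; principal=473466-9431=464035; balance=736831-464035=272796
10. interest=⌊272796·128/10000⌋=3491; principal=min(473466-3491,272796)=272796; balance=272796-272796=0

1 54324 419142 3824954
2 48959 424507 3400447
3 43525 429941 2970506
4 38022 435444 2535062
5 32448 441018 2094044
6 26803 446663 1647381
7 21086 452380 1195001
8 15296 458170 736831
9 9431 464035 272796
10 3491 272796 0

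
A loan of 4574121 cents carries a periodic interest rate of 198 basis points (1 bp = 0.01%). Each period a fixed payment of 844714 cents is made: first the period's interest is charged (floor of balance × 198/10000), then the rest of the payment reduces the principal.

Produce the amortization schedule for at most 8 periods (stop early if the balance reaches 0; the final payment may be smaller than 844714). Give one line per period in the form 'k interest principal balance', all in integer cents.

1. interest=⌊4574121·198/10000⌋=90567; principal=844714-90567=754147; balance=4574121-754147=3819974
2. interest=⌊3819974·198/10000⌋=75635; principal=844714-75635=769079; balance=3819974-769079=3050895
3. interest=⌊3050895·198/10000⌋=60407; principal=844714-60407=784307; balance=3050895-784307=2266588
4. interest=⌊2266588·198/10000⌋=44878; principal=844714-44878=799836; balance=2266588-799836=1466752
5. interest=⌊1466752·198/10000⌋=29041; principal=844714-29041=815673; balance=1466752-815673=651079
6. interest=⌊651079·198/10000⌋=12891; principal=min(844714-12891,651079)=651079; balance=651079-651079=0

1 90567 754147 3819974
2 75635 769079 3050895
3 60407 784307 2266588
4 44878 799836 1466752
5 29041 815673 651079
6 12891 651079 0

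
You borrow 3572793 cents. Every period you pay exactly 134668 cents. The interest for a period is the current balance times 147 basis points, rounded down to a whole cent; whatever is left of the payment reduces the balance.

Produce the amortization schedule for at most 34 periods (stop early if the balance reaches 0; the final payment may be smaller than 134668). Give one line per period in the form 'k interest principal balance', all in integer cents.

1. interest=⌊3572793·147/10000⌋=52520; principal=134668-52520=82148; balance=3572793-82148=3490645
2. interest=⌊3490645·147/10000⌋=51312; principal=134668-51312=83356; balance=3490645-83356=3407289
3. interest=⌊3407289·147/10000⌋=50087; principal=134668-50087=84581; balance=3407289-84581=3322708
4. interest=⌊3322708·147/10000⌋=48843; principal=134668-48843=85825; balance=3322708-85825=3236883
5. interest=⌊3236883·147/10000⌋=47582; principal=134668-47582=87086; balance=3236883-87086=3149797
6. interest=⌊3149797·147/10000⌋=46302; principal=134668-46302=88366; balance=3149797-88366=3061431
7. interest=⌊3061431·147/10000⌋=45003; principal=134668-45003=89665; balance=3061431-89665=2971766
8. interest=⌊2971766·147/10000⌋=43684; principal=134668-43684=90984; balance=2971766-90984=2880782
9. interest=⌊2880782·147/10000⌋=42347; principal=134668-42347=92321; balance=2880782-92321=2788461
10. interest=⌊2788461·147/10000⌋=40990; principal=134668-40990=93678; balance=2788461-93678=2694783
11. interest=⌊2694783·147/10000⌋=39613; principal=134668-39613=95055; balance=2694783-95055=2599728
12. interest=⌊2599728·147/10000⌋=38216; principal=134668-38216=96452; balance=2599728-96452=2503276
13. interest=⌊2503276·147/10000⌋=36798; principal=134668-36798=97870; balance=2503276-97870=2405406
14. interest=⌊2405406·147/10000⌋=35359; principal=134668-35359=99309; balance=2405406-99309=2306097
15. interest=⌊2306097·147/10000⌋=33899; principal=134668-33899=100769; balance=2306097-100769=2205328
16. interest=⌊2205328·147/10000⌋=32418; principal=134668-32418=102250; balance=2205328-102250=2103078
17. interest=⌊2103078·147/10000⌋=30915; principal=134668-30915=103753; balance=2103078-103753=1999325
18. interest=⌊1999325·147/10000⌋=29390; principal=134668-29390=105278; balance=1999325-105278=1894047
19. interest=⌊1894047·147/10000⌋=27842; principal=134668-27842=106826; balance=1894047-106826=1787221
20. interest=⌊1787221·147/10000⌋=26272; principal=134668-26272=108396; balance=1787221-108396=1678825
21. interest=⌊1678825·147/10000⌋=24678; principal=134668-24678=109990; balance=1678825-109990=1568835
22. interest=⌊1568835·147/10000⌋=23061; principal=134668-23061=111607; balance=1568835-111607=1457228
23. interest=⌊1457228·147/10000⌋=21421; principal=134668-21421=113247; balance=1457228-113247=1343981
24. interest=⌊1343981·147/10000⌋=19756; principal=134668-19756=114912; balance=1343981-114912=1229069
25. interest=⌊1229069·147/10000⌋=18067; principal=134668-18067=116601; balance=1229069-116601=1112468
26. interest=⌊1112468·147/10000⌋=16353; principal=134668-16353=118315; balance=1112468-118315=994153
27. interest=⌊994153·147/10000⌋=14614; principal=134668-14614=120054; balance=994153-120054=874099
28. interest=⌊874099·147/10000⌋=12849; principal=134668-12849=121819; balance=874099-121819=752280
29. interest=⌊752280·147/10000⌋=11058; principal=134668-11058=123610; balance=752280-123610=628670
30. interest=⌊628670·147/10000⌋=9241; principal=134668-9241=125427; balance=628670-125427=503243
31. interest=⌊503243·147/10000⌋=7397; principal=134668-7397=127271; balance=503243-127271=375972
32. interest=⌊375972·147/10000⌋=5526; principal=134668-5526=129142; balance=375972-129142=246830
33. interest=⌊246830·147/10000⌋=3628; principal=134668-3628=131040; balance=246830-131040=115790
34. interest=⌊115790·147/10000⌋=1702; principal=min(134668-1702,115790)=115790; balance=115790-115790=0

1 52520 82148 3490645
2 51312 83356 3407289
3 50087 84581 3322708
4 48843 85825 3236883
5 47582 87086 3149797
6 46302 88366 3061431
7 45003 89665 2971766
8 43684 90984 2880782
9 42347 92321 2788461
10 40990 93678 2694783
11 39613 95055 2599728
12 38216 96452 2503276
13 36798 97870 2405406
14 35359 99309 2306097
15 33899 100769 2205328
16 32418 102250 2103078
17 30915 103753 1999325
18 29390 105278 1894047
19 27842 106826 1787221
20 26272 108396 1678825
21 24678 109990 1568835
22 23061 111607 1457228
23 21421 113247 1343981
24 19756 114912 1229069
25 18067 116601 1112468
26 16353 118315 994153
27 14614 120054 874099
28 12849 121819 752280
29 11058 123610 628670
30 9241 125427 503243
31 7397 127271 375972
32 5526 129142 246830
33 3628 131040 115790
34 1702 115790 0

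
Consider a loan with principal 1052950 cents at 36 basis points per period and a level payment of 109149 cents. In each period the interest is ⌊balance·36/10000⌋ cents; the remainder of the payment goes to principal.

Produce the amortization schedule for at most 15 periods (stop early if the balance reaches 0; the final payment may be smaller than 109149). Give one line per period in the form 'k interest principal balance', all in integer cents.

1 3790 105359 947591
2 3411 105738 841853
3 3030 106119 735734
4 2648 106501 629233
5 2265 106884 522349
6 1880 107269 415080
7 1494 107655 307425
8 1106 108043 199382
9 717 108432 90950
10 327 90950 0

1. interest=⌊1052950·36/10000⌋=3790; principal=109149-3790=105359; balance=1052950-105359=947591
2. interest=⌊947591·36/10000⌋=3411; principal=109149-3411=105738; balance=947591-105738=841853
3. interest=⌊841853·36/10000⌋=3030; principal=109149-3030=106119; balance=841853-106119=735734
4. interest=⌊735734·36/10000⌋=2648; principal=109149-2648=106501; balance=735734-106501=629233
5. interest=⌊629233·36/10000⌋=2265; principal=109149-2265=106884; balance=629233-106884=522349
6. interest=⌊522349·36/10000⌋=1880; principal=109149-1880=107269; balance=522349-107269=415080
7. interest=⌊415080·36/10000⌋=1494; principal=109149-1494=107655; balance=415080-107655=307425
8. interest=⌊307425·36/10000⌋=1106; principal=109149-1106=108043; balance=307425-108043=199382
9. interest=⌊199382·36/10000⌋=717; principal=109149-717=108432; balance=199382-108432=90950
10. interest=⌊90950·36/10000⌋=327; principal=min(109149-327,90950)=90950; balance=90950-90950=0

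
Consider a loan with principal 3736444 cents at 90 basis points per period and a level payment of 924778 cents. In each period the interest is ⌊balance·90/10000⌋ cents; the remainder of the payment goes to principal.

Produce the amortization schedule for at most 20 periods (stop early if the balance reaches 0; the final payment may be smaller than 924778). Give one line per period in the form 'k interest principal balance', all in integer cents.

1 33627 891151 2845293
2 25607 899171 1946122
3 17515 907263 1038859
4 9349 915429 123430
5 1110 123430 0

1. interest=⌊3736444·90/10000⌋=33627; principal=924778-33627=891151; balance=3736444-891151=2845293
2. interest=⌊2845293·90/10000⌋=25607; principal=924778-25607=899171; balance=2845293-899171=1946122
3. interest=⌊1946122·90/10000⌋=17515; principal=924778-17515=907263; balance=1946122-907263=1038859
4. interest=⌊1038859·90/10000⌋=9349; principal=924778-9349=915429; balance=1038859-915429=123430
5. interest=⌊123430·90/10000⌋=1110; principal=min(924778-1110,123430)=123430; balance=123430-123430=0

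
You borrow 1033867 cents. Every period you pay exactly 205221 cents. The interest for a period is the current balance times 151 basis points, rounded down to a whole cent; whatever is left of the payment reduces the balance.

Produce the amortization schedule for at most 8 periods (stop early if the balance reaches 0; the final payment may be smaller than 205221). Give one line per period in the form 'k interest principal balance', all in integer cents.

1 15611 189610 844257
2 12748 192473 651784
3 9841 195380 456404
4 6891 198330 258074
5 3896 201325 56749
6 856 56749 0

1. interest=⌊1033867·151/10000⌋=15611; principal=205221-15611=189610; balance=1033867-189610=844257
2. interest=⌊844257·151/10000⌋=12748; principal=205221-12748=192473; balance=844257-192473=651784
3. interest=⌊651784·151/10000⌋=9841; principal=205221-9841=195380; balance=651784-195380=456404
4. interest=⌊456404·151/10000⌋=6891; principal=205221-6891=198330; balance=456404-198330=258074
5. interest=⌊258074·151/10000⌋=3896; principal=205221-3896=201325; balance=258074-201325=56749
6. interest=⌊56749·151/10000⌋=856; principal=min(205221-856,56749)=56749; balance=56749-56749=0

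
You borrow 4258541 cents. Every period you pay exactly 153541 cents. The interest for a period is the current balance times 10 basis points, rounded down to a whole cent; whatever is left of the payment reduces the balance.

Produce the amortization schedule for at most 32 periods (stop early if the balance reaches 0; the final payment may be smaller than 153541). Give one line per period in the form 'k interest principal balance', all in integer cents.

1 4258 149283 4109258
2 4109 149432 3959826
3 3959 149582 3810244
4 3810 149731 3660513
5 3660 149881 3510632
6 3510 150031 3360601
7 3360 150181 3210420
8 3210 150331 3060089
9 3060 150481 2909608
10 2909 150632 2758976
11 2758 150783 2608193
12 2608 150933 2457260
13 2457 151084 2306176
14 2306 151235 2154941
15 2154 151387 2003554
16 2003 151538 1852016
17 1852 151689 1700327
18 1700 151841 1548486
19 1548 151993 1396493
20 1396 152145 1244348
21 1244 152297 1092051
22 1092 152449 939602
23 939 152602 787000
24 787 152754 634246
25 634 152907 481339
26 481 153060 328279
27 328 153213 175066
28 175 153366 21700
29 21 21700 0

1. interest=⌊4258541·10/10000⌋=4258; principal=153541-4258=149283; balance=4258541-149283=4109258
2. interest=⌊4109258·10/10000⌋=4109; principal=153541-4109=149432; balance=4109258-149432=3959826
3. interest=⌊3959826·10/10000⌋=3959; principal=153541-3959=149582; balance=3959826-149582=3810244
4. interest=⌊3810244·10/10000⌋=3810; principal=153541-3810=149731; balance=3810244-149731=3660513
5. interest=⌊3660513·10/10000⌋=3660; principal=153541-3660=149881; balance=3660513-149881=3510632
6. interest=⌊3510632·10/10000⌋=3510; principal=153541-3510=150031; balance=3510632-150031=3360601
7. interest=⌊3360601·10/10000⌋=3360; principal=153541-3360=150181; balance=3360601-150181=3210420
8. interest=⌊3210420·10/10000⌋=3210; principal=153541-3210=150331; balance=3210420-150331=3060089
9. interest=⌊3060089·10/10000⌋=3060; principal=153541-3060=150481; balance=3060089-150481=2909608
10. interest=⌊2909608·10/10000⌋=2909; principal=153541-2909=150632; balance=2909608-150632=2758976
11. interest=⌊2758976·10/10000⌋=2758; principal=153541-2758=150783; balance=2758976-150783=2608193
12. interest=⌊2608193·10/10000⌋=2608; principal=153541-2608=150933; balance=2608193-150933=2457260
13. interest=⌊2457260·10/10000⌋=2457; principal=153541-2457=151084; balance=2457260-151084=2306176
14. interest=⌊2306176·10/10000⌋=2306; principal=153541-2306=151235; balance=2306176-151235=2154941
15. interest=⌊2154941·10/10000⌋=2154; principal=153541-2154=151387; balance=2154941-151387=2003554
16. interest=⌊2003554·10/10000⌋=2003; principal=153541-2003=151538; balance=2003554-151538=1852016
17. interest=⌊1852016·10/10000⌋=1852; principal=153541-1852=151689; balance=1852016-151689=1700327
18. interest=⌊1700327·10/10000⌋=1700; principal=153541-1700=151841; balance=1700327-151841=1548486
19. interest=⌊1548486·10/10000⌋=1548; principal=153541-1548=151993; balance=1548486-151993=1396493
20. interest=⌊1396493·10/10000⌋=1396; principal=153541-1396=152145; balance=1396493-152145=1244348
21. interest=⌊1244348·10/10000⌋=1244; principal=153541-1244=152297; balance=1244348-152297=1092051
22. interest=⌊1092051·10/10000⌋=1092; principal=153541-1092=152449; balance=1092051-152449=939602
23. interest=⌊939602·10/10000⌋=939; principal=153541-939=152602; balance=939602-152602=787000
24. interest=⌊787000·10/10000⌋=787; principal=153541-787=152754; balance=787000-152754=634246
25. interest=⌊634246·10/10000⌋=634; principal=153541-634=152907; balance=634246-152907=481339
26. interest=⌊481339·10/10000⌋=481; principal=153541-481=153060; balance=481339-153060=328279
27. interest=⌊328279·10/10000⌋=328; principal=153541-328=153213; balance=328279-153213=175066
28. interest=⌊175066·10/10000⌋=175; principal=153541-175=153366; balance=175066-153366=21700
29. interest=⌊21700·10/10000⌋=21; principal=min(153541-21,21700)=21700; balance=21700-21700=0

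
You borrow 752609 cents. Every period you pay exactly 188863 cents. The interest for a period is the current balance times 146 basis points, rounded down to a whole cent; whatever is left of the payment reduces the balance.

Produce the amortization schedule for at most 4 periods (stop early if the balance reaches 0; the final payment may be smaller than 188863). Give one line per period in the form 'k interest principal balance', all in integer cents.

1. interest=⌊752609·146/10000⌋=10988; principal=188863-10988=177875; balance=752609-177875=574734
2. interest=⌊574734·146/10000⌋=8391; principal=188863-8391=180472; balance=574734-180472=394262
3. interest=⌊394262·146/10000⌋=5756; principal=188863-5756=183107; balance=394262-183107=211155
4. interest=⌊211155·146/10000⌋=3082; principal=188863-3082=185781; balance=211155-185781=25374

1 10988 177875 574734
2 8391 180472 394262
3 5756 183107 211155
4 3082 185781 25374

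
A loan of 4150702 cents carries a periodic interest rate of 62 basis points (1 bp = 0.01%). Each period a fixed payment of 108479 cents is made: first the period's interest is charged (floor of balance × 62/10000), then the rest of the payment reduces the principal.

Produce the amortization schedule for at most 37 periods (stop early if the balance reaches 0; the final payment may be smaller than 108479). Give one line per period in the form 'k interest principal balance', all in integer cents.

1 25734 82745 4067957
2 25221 83258 3984699
3 24705 83774 3900925
4 24185 84294 3816631
5 23663 84816 3731815
6 23137 85342 3646473
7 22608 85871 3560602
8 22075 86404 3474198
9 21540 86939 3387259
10 21001 87478 3299781
11 20458 88021 3211760
12 19912 88567 3123193
13 19363 89116 3034077
14 18811 89668 2944409
15 18255 90224 2854185
16 17695 90784 2763401
17 17133 91346 2672055
18 16566 91913 2580142
19 15996 92483 2487659
20 15423 93056 2394603
21 14846 93633 2300970
22 14266 94213 2206757
23 13681 94798 2111959
24 13094 95385 2016574
25 12502 95977 1920597
26 11907 96572 1824025
27 11308 97171 1726854
28 10706 97773 1629081
29 10100 98379 1530702
30 9490 98989 1431713
31 8876 99603 1332110
32 8259 100220 1231890
33 7637 100842 1131048
34 7012 101467 1029581
35 6383 102096 927485
36 5750 102729 824756
37 5113 103366 721390

1. interest=⌊4150702·62/10000⌋=25734; principal=108479-25734=82745; balance=4150702-82745=4067957
2. interest=⌊4067957·62/10000⌋=25221; principal=108479-25221=83258; balance=4067957-83258=3984699
3. interest=⌊3984699·62/10000⌋=24705; principal=108479-24705=83774; balance=3984699-83774=3900925
4. interest=⌊3900925·62/10000⌋=24185; principal=108479-24185=84294; balance=3900925-84294=3816631
5. interest=⌊3816631·62/10000⌋=23663; principal=108479-23663=84816; balance=3816631-84816=3731815
6. interest=⌊3731815·62/10000⌋=23137; principal=108479-23137=85342; balance=3731815-85342=3646473
7. interest=⌊3646473·62/10000⌋=22608; principal=108479-22608=85871; balance=3646473-85871=3560602
8. interest=⌊3560602·62/10000⌋=22075; principal=108479-22075=86404; balance=3560602-86404=3474198
9. interest=⌊3474198·62/10000⌋=21540; principal=108479-21540=86939; balance=3474198-86939=3387259
10. interest=⌊3387259·62/10000⌋=21001; principal=108479-21001=87478; balance=3387259-87478=3299781
11. interest=⌊3299781·62/10000⌋=20458; principal=108479-20458=88021; balance=3299781-88021=3211760
12. interest=⌊3211760·62/10000⌋=19912; principal=108479-19912=88567; balance=3211760-88567=3123193
13. interest=⌊3123193·62/10000⌋=19363; principal=108479-19363=89116; balance=3123193-89116=3034077
14. interest=⌊3034077·62/10000⌋=18811; principal=108479-18811=89668; balance=3034077-89668=2944409
15. interest=⌊2944409·62/10000⌋=18255; principal=108479-18255=90224; balance=2944409-90224=2854185
16. interest=⌊2854185·62/10000⌋=17695; principal=108479-17695=90784; balance=2854185-90784=2763401
17. interest=⌊2763401·62/10000⌋=17133; principal=108479-17133=91346; balance=2763401-91346=2672055
18. interest=⌊2672055·62/10000⌋=16566; principal=108479-16566=91913; balance=2672055-91913=2580142
19. interest=⌊2580142·62/10000⌋=15996; principal=108479-15996=92483; balance=2580142-92483=2487659
20. interest=⌊2487659·62/10000⌋=15423; principal=108479-15423=93056; balance=2487659-93056=2394603
21. interest=⌊2394603·62/10000⌋=14846; principal=108479-14846=93633; balance=2394603-93633=2300970
22. interest=⌊2300970·62/10000⌋=14266; principal=108479-14266=94213; balance=2300970-94213=2206757
23. interest=⌊2206757·62/10000⌋=13681; principal=108479-13681=94798; balance=2206757-94798=2111959
24. interest=⌊2111959·62/10000⌋=13094; principal=108479-13094=95385; balance=2111959-95385=2016574
25. interest=⌊2016574·62/10000⌋=12502; principal=108479-12502=95977; balance=2016574-95977=1920597
26. interest=⌊1920597·62/10000⌋=11907; principal=108479-11907=96572; balance=1920597-96572=1824025
27. interest=⌊1824025·62/10000⌋=11308; principal=108479-11308=97171; balance=1824025-97171=1726854
28. interest=⌊1726854·62/10000⌋=10706; principal=108479-10706=97773; balance=1726854-97773=1629081
29. interest=⌊1629081·62/10000⌋=10100; principal=108479-10100=98379; balance=1629081-98379=1530702
30. interest=⌊1530702·62/10000⌋=9490; principal=108479-9490=98989; balance=1530702-98989=1431713
31. interest=⌊1431713·62/10000⌋=8876; principal=108479-8876=99603; balance=1431713-99603=1332110
32. interest=⌊1332110·62/10000⌋=8259; principal=108479-8259=100220; balance=1332110-100220=1231890
33. interest=⌊1231890·62/10000⌋=7637; principal=108479-7637=100842; balance=1231890-100842=1131048
34. interest=⌊1131048·62/10000⌋=7012; principal=108479-7012=101467; balance=1131048-101467=1029581
35. interest=⌊1029581·62/10000⌋=6383; principal=108479-6383=102096; balance=1029581-102096=927485
36. interest=⌊927485·62/10000⌋=5750; principal=108479-5750=102729; balance=927485-102729=824756
37. interest=⌊824756·62/10000⌋=5113; principal=108479-5113=103366; balance=824756-103366=721390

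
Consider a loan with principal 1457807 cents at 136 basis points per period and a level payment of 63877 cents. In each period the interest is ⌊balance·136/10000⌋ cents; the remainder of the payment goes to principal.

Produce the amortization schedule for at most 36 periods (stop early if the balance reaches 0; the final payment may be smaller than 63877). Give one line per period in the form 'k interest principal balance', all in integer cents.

1 19826 44051 1413756
2 19227 44650 1369106
3 18619 45258 1323848
4 18004 45873 1277975
5 17380 46497 1231478
6 16748 47129 1184349
7 16107 47770 1136579
8 15457 48420 1088159
9 14798 49079 1039080
10 14131 49746 989334
11 13454 50423 938911
12 12769 51108 887803
13 12074 51803 836000
14 11369 52508 783492
15 10655 53222 730270
16 9931 53946 676324
17 9198 54679 621645
18 8454 55423 566222
19 7700 56177 510045
20 6936 56941 453104
21 6162 57715 395389
22 5377 58500 336889
23 4581 59296 277593
24 3775 60102 217491
25 2957 60920 156571
26 2129 61748 94823
27 1289 62588 32235
28 438 32235 0

1. interest=⌊1457807·136/10000⌋=19826; principal=63877-19826=44051; balance=1457807-44051=1413756
2. interest=⌊1413756·136/10000⌋=19227; principal=63877-19227=44650; balance=1413756-44650=1369106
3. interest=⌊1369106·136/10000⌋=18619; principal=63877-18619=45258; balance=1369106-45258=1323848
4. interest=⌊1323848·136/10000⌋=18004; principal=63877-18004=45873; balance=1323848-45873=1277975
5. interest=⌊1277975·136/10000⌋=17380; principal=63877-17380=46497; balance=1277975-46497=1231478
6. interest=⌊1231478·136/10000⌋=16748; principal=63877-16748=47129; balance=1231478-47129=1184349
7. interest=⌊1184349·136/10000⌋=16107; principal=63877-16107=47770; balance=1184349-47770=1136579
8. interest=⌊1136579·136/10000⌋=15457; principal=63877-15457=48420; balance=1136579-48420=1088159
9. interest=⌊1088159·136/10000⌋=14798; principal=63877-14798=49079; balance=1088159-49079=1039080
10. interest=⌊1039080·136/10000⌋=14131; principal=63877-14131=49746; balance=1039080-49746=989334
11. interest=⌊989334·136/10000⌋=13454; principal=63877-13454=50423; balance=989334-50423=938911
12. interest=⌊938911·136/10000⌋=12769; principal=63877-12769=51108; balance=938911-51108=887803
13. interest=⌊887803·136/10000⌋=12074; principal=63877-12074=51803; balance=887803-51803=836000
14. interest=⌊836000·136/10000⌋=11369; principal=63877-11369=52508; balance=836000-52508=783492
15. interest=⌊783492·136/10000⌋=10655; principal=63877-10655=53222; balance=783492-53222=730270
16. interest=⌊730270·136/10000⌋=9931; principal=63877-9931=53946; balance=730270-53946=676324
17. interest=⌊676324·136/10000⌋=9198; principal=63877-9198=54679; balance=676324-54679=621645
18. interest=⌊621645·136/10000⌋=8454; principal=63877-8454=55423; balance=621645-55423=566222
19. interest=⌊566222·136/10000⌋=7700; principal=63877-7700=56177; balance=566222-56177=510045
20. interest=⌊510045·136/10000⌋=6936; principal=63877-6936=56941; balance=510045-56941=453104
21. interest=⌊453104·136/10000⌋=6162; principal=63877-6162=57715; balance=453104-57715=395389
22. interest=⌊395389·136/10000⌋=5377; principal=63877-5377=58500; balance=395389-58500=336889
23. interest=⌊336889·136/10000⌋=4581; principal=63877-4581=59296; balance=336889-59296=277593
24. interest=⌊277593·136/10000⌋=3775; principal=63877-3775=60102; balance=277593-60102=217491
25. interest=⌊217491·136/10000⌋=2957; principal=63877-2957=60920; balance=217491-60920=156571
26. interest=⌊156571·136/10000⌋=2129; principal=63877-2129=61748; balance=156571-61748=94823
27. interest=⌊94823·136/10000⌋=1289; principal=63877-1289=62588; balance=94823-62588=32235
28. interest=⌊32235·136/10000⌋=438; principal=min(63877-438,32235)=32235; balance=32235-32235=0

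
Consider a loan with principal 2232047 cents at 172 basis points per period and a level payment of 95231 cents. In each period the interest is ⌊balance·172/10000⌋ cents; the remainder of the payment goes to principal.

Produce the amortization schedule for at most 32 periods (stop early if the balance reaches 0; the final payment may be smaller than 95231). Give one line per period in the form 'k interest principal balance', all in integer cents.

1 38391 56840 2175207
2 37413 57818 2117389
3 36419 58812 2058577
4 35407 59824 1998753
5 34378 60853 1937900
6 33331 61900 1876000
7 32267 62964 1813036
8 31184 64047 1748989
9 30082 65149 1683840
10 28962 66269 1617571
11 27822 67409 1550162
12 26662 68569 1481593
13 25483 69748 1411845
14 24283 70948 1340897
15 23063 72168 1268729
16 21822 73409 1195320
17 20559 74672 1120648
18 19275 75956 1044692
19 17968 77263 967429
20 16639 78592 888837
21 15287 79944 808893
22 13912 81319 727574
23 12514 82717 644857
24 11091 84140 560717
25 9644 85587 475130
26 8172 87059 388071
27 6674 88557 299514
28 5151 90080 209434
29 3602 91629 117805
30 2026 93205 24600
31 423 24600 0

1. interest=⌊2232047·172/10000⌋=38391; principal=95231-38391=56840; balance=2232047-56840=2175207
2. interest=⌊2175207·172/10000⌋=37413; principal=95231-37413=57818; balance=2175207-57818=2117389
3. interest=⌊2117389·172/10000⌋=36419; principal=95231-36419=58812; balance=2117389-58812=2058577
4. interest=⌊2058577·172/10000⌋=35407; principal=95231-35407=59824; balance=2058577-59824=1998753
5. interest=⌊1998753·172/10000⌋=34378; principal=95231-34378=60853; balance=1998753-60853=1937900
6. interest=⌊1937900·172/10000⌋=33331; principal=95231-33331=61900; balance=1937900-61900=1876000
7. interest=⌊1876000·172/10000⌋=32267; principal=95231-32267=62964; balance=1876000-62964=1813036
8. interest=⌊1813036·172/10000⌋=31184; principal=95231-31184=64047; balance=1813036-64047=1748989
9. interest=⌊1748989·172/10000⌋=30082; principal=95231-30082=65149; balance=1748989-65149=1683840
10. interest=⌊1683840·172/10000⌋=28962; principal=95231-28962=66269; balance=1683840-66269=1617571
11. interest=⌊1617571·172/10000⌋=27822; principal=95231-27822=67409; balance=1617571-67409=1550162
12. interest=⌊1550162·172/10000⌋=26662; principal=95231-26662=68569; balance=1550162-68569=1481593
13. interest=⌊1481593·172/10000⌋=25483; principal=95231-25483=69748; balance=1481593-69748=1411845
14. interest=⌊1411845·172/10000⌋=24283; principal=95231-24283=70948; balance=1411845-70948=1340897
15. interest=⌊1340897·172/10000⌋=23063; principal=95231-23063=72168; balance=1340897-72168=1268729
16. interest=⌊1268729·172/10000⌋=21822; principal=95231-21822=73409; balance=1268729-73409=1195320
17. interest=⌊1195320·172/10000⌋=20559; principal=95231-20559=74672; balance=1195320-74672=1120648
18. interest=⌊1120648·172/10000⌋=19275; principal=95231-19275=75956; balance=1120648-75956=1044692
19. interest=⌊1044692·172/10000⌋=17968; principal=95231-17968=77263; balance=1044692-77263=967429
20. interest=⌊967429·172/10000⌋=16639; principal=95231-16639=78592; balance=967429-78592=888837
21. interest=⌊888837·172/10000⌋=15287; principal=95231-15287=79944; balance=888837-79944=808893
22. interest=⌊808893·172/10000⌋=13912; principal=95231-13912=81319; balance=808893-81319=727574
23. interest=⌊727574·172/10000⌋=12514; principal=95231-12514=82717; balance=727574-82717=644857
24. interest=⌊644857·172/10000⌋=11091; principal=95231-11091=84140; balance=644857-84140=560717
25. interest=⌊560717·172/10000⌋=9644; principal=95231-9644=85587; balance=560717-85587=475130
26. interest=⌊475130·172/10000⌋=8172; principal=95231-8172=87059; balance=475130-87059=388071
27. interest=⌊388071·172/10000⌋=6674; principal=95231-6674=88557; balance=388071-88557=299514
28. interest=⌊299514·172/10000⌋=5151; principal=95231-5151=90080; balance=299514-90080=209434
29. interest=⌊209434·172/10000⌋=3602; principal=95231-3602=91629; balance=209434-91629=117805
30. interest=⌊117805·172/10000⌋=2026; principal=95231-2026=93205; balance=117805-93205=24600
31. interest=⌊24600·172/10000⌋=423; principal=min(95231-423,24600)=24600; balance=24600-24600=0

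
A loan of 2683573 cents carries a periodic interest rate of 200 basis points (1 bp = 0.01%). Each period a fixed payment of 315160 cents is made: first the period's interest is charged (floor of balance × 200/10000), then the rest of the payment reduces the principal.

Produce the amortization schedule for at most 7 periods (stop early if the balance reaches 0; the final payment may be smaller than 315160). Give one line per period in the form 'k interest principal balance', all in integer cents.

1. interest=⌊2683573·200/10000⌋=53671; principal=315160-53671=261489; balance=2683573-261489=2422084
2. interest=⌊2422084·200/10000⌋=48441; principal=315160-48441=266719; balance=2422084-266719=2155365
3. interest=⌊2155365·200/10000⌋=43107; principal=315160-43107=272053; balance=2155365-272053=1883312
4. interest=⌊1883312·200/10000⌋=37666; principal=315160-37666=277494; balance=1883312-277494=1605818
5. interest=⌊1605818·200/10000⌋=32116; principal=315160-32116=283044; balance=1605818-283044=1322774
6. interest=⌊1322774·200/10000⌋=26455; principal=315160-26455=288705; balance=1322774-288705=1034069
7. interest=⌊1034069·200/10000⌋=20681; principal=315160-20681=294479; balance=1034069-294479=739590

1 53671 261489 2422084
2 48441 266719 2155365
3 43107 272053 1883312
4 37666 277494 1605818
5 32116 283044 1322774
6 26455 288705 1034069
7 20681 294479 739590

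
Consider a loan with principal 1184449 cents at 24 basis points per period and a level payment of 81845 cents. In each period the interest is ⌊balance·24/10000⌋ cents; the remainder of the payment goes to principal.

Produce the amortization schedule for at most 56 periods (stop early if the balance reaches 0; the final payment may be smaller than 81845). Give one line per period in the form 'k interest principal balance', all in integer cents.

1. interest=⌊1184449·24/10000⌋=2842; principal=81845-2842=79003; balance=1184449-79003=1105446
2. interest=⌊1105446·24/10000⌋=2653; principal=81845-2653=79192; balance=1105446-79192=1026254
3. interest=⌊1026254·24/10000⌋=2463; principal=81845-2463=79382; balance=1026254-79382=946872
4. interest=⌊946872·24/10000⌋=2272; principal=81845-2272=79573; balance=946872-79573=867299
5. interest=⌊867299·24/10000⌋=2081; principal=81845-2081=79764; balance=867299-79764=787535
6. interest=⌊787535·24/10000⌋=1890; principal=81845-1890=79955; balance=787535-79955=707580
7. interest=⌊707580·24/10000⌋=1698; principal=81845-1698=80147; balance=707580-80147=627433
8. interest=⌊627433·24/10000⌋=1505; principal=81845-1505=80340; balance=627433-80340=547093
9. interest=⌊547093·24/10000⌋=1313; principal=81845-1313=80532; balance=547093-80532=466561
10. interest=⌊466561·24/10000⌋=1119; principal=81845-1119=80726; balance=466561-80726=385835
11. interest=⌊385835·24/10000⌋=926; principal=81845-926=80919; balance=385835-80919=304916
12. interest=⌊304916·24/10000⌋=731; principal=81845-731=81114; balance=304916-81114=223802
13. interest=⌊223802·24/10000⌋=537; principal=81845-537=81308; balance=223802-81308=142494
14. interest=⌊142494·24/10000⌋=341; principal=81845-341=81504; balance=142494-81504=60990
15. interest=⌊60990·24/10000⌋=146; principal=min(81845-146,60990)=60990; balance=60990-60990=0

1 2842 79003 1105446
2 2653 79192 1026254
3 2463 79382 946872
4 2272 79573 867299
5 2081 79764 787535
6 1890 79955 707580
7 1698 80147 627433
8 1505 80340 547093
9 1313 80532 466561
10 1119 80726 385835
11 926 80919 304916
12 731 81114 223802
13 537 81308 142494
14 341 81504 60990
15 146 60990 0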